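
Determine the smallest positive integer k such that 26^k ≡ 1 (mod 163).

By Lagrange's theorem, ord_163(26) divides φ(163) = 163 − 1 = 162 = 2 · 3^4.
Divisors of 162: 1, 2, 3, 6, 9, 18, 27, 54, 81, 162.
Compute 26^d (mod 163) for the divisors d until we hit 1:
26^1 ≡ 26
26^2 ≡ 24
26^3 ≡ 135
26^6 ≡ 132
26^9 ≡ 53
26^18 ≡ 38
26^27 ≡ 58
26^54 ≡ 104
26^81 ≡ 1
Hence ord(26) = 81.

81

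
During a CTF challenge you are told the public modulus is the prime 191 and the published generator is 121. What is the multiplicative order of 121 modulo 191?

By Lagrange's theorem, ord_191(121) divides φ(191) = 191 − 1 = 190 = 2 · 5 · 19.
Divisors of 190: 1, 2, 5, 10, 19, 38, 95, 190.
Check 121^d mod 191 for each divisor in increasing order:
121^1 ≡ 121 (mod 191)
121^2 ≡ 125 (mod 191)
121^5 ≡ 107 (mod 191)
121^10 ≡ 180 (mod 191)
121^19 ≡ 1 (mod 191) ✓
So ord_191(121) = 19.

19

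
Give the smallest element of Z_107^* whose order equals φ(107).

φ(107) = 107 − 1 = 106 = 2 · 53.
Test candidates g = 2, 3, … against the prime factors q ∈ {2, 53} of φ(107): g is a generator iff g^(106/q) ≢ 1 for every such q.
g = 2: 2^53 ≡ 106; 2^2 ≡ 4 — none is 1, so 2 is a primitive root.
So 2 is the smallest generator of (Z/107Z)^×.

2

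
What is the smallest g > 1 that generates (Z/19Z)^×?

2

φ(19) = 19 − 1 = 18 = 2 · 3^2.
Test candidates g = 2, 3, … against the prime factors q ∈ {2, 3} of φ(19): g is a generator iff g^(18/q) ≢ 1 for every such q.
g = 2: 2^9 ≡ 18; 2^6 ≡ 7 — none is 1, so 2 is a primitive root.
So 2 is the smallest generator of (Z/19Z)^×.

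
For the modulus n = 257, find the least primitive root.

3

φ(257) = 257 − 1 = 256 = 2^8.
g is a primitive root iff g^(256/q) ≢ 1 (mod 257) for each prime q ∈ {2}.
g = 2: 2^128 ≡ 1 — hits 1, so not a primitive root.
g = 3: 3^128 ≡ 256 — none is 1, so 3 is a primitive root.
Hence the least primitive root of 257 is 3.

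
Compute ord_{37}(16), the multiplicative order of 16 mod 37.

The order of 16 must divide φ(37) = 37 − 1 = 36 = 2^2 · 3^2.
Divisors of 36: 1, 2, 3, 4, 6, 9, 12, 18, 36.
Test each divisor d:
16^1 ≡ 16 (mod 37)
16^2 ≡ 34 (mod 37)
16^3 ≡ 26 (mod 37)
16^4 ≡ 9 (mod 37)
16^6 ≡ 10 (mod 37)
16^9 ≡ 1 (mod 37) ✓
Hence ord(16) = 9.

9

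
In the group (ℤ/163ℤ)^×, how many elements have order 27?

φ(163) = 163 − 1 = 162 = 2 · 3^4.
Since (Z/163Z)^× is cyclic of order 162, the number of elements of order d is φ(d) when d | 162 and 0 otherwise.
27 = 3^3 divides 162, and φ(27) = 18.

18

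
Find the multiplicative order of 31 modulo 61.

60

By Lagrange's theorem, ord_61(31) divides φ(61) = 61 − 1 = 60 = 2^2 · 3 · 5.
Divisors of 60: 1, 2, 3, 4, 5, 6, 10, 12, 15, 20, 30, 60.
Test each divisor d:
31^1 ≡ 31 (mod 61)
31^2 ≡ 46 (mod 61)
31^3 ≡ 23 (mod 61)
31^4 ≡ 42 (mod 61)
31^5 ≡ 21 (mod 61)
31^6 ≡ 41 (mod 61)
31^10 ≡ 14 (mod 61)
31^12 ≡ 34 (mod 61)
31^15 ≡ 50 (mod 61)
31^20 ≡ 13 (mod 61)
31^30 ≡ 60 (mod 61)
31^60 ≡ 1 (mod 61) ✓
So ord_61(31) = 60.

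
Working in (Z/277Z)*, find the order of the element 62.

138

By Lagrange's theorem, ord_277(62) divides φ(277) = 277 − 1 = 276 = 2^2 · 3 · 23.
Divisors of 276: 1, 2, 3, 4, 6, 12, 23, 46, 69, 92, 138, 276.
Evaluate successive powers at the divisors of 276:
62^1 ≡ 62
62^2 ≡ 243
62^3 ≡ 108
62^4 ≡ 48
62^6 ≡ 30
62^12 ≡ 69
62^23 ≡ 117
62^46 ≡ 116
62^69 ≡ 276
62^92 ≡ 160
62^138 ≡ 1
Hence ord(62) = 138.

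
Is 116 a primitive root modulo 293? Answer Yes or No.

φ(293) = 293 − 1 = 292 = 2^2 · 73.
116 is a primitive root mod 293 iff 116^(φ(293)/q) ≢ 1 for every prime q | φ(293), i.e. q ∈ {2, 73}.
116^146 ≡ 292 (mod 293)  [q = 2: ≢ 1 ✓]
116^4 ≡ 191 (mod 293)  [q = 73: ≢ 1 ✓]
All checks pass, so 116 has order 292 and is a primitive root modulo 293.

Yes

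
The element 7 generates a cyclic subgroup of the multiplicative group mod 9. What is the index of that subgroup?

2

The order of 7 must divide φ(9) = φ(3^2) = 3·(3−1) = 6 = 2 · 3.
Divisors of 6: 1, 2, 3, 6.
Evaluate successive powers at the divisors of 6:
7^1 ≡ 7 (mod 9)
7^2 ≡ 4 (mod 9)
7^3 ≡ 1 (mod 9) ✓
The order of 7 is 3, so the subgroup it generates has 3 elements.
[(Z/9Z)^× : ⟨7⟩] = 6/3 = 2.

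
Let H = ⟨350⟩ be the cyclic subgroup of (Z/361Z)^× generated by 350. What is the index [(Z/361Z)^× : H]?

ord(350) | φ(361) = φ(19^2) = 19·(19−1) = 342 = 2 · 3^2 · 19.
Divisors of 342: 1, 2, 3, 6, 9, 18, 19, 38, 57, 114, 171, 342.
Evaluate successive powers at the divisors of 342:
350^1 ≡ 350 (mod 361)
350^2 ≡ 121 (mod 361)
350^3 ≡ 113 (mod 361)
350^6 ≡ 134 (mod 361)
350^9 ≡ 341 (mod 361)
350^18 ≡ 39 (mod 361)
350^19 ≡ 293 (mod 361)
350^38 ≡ 292 (mod 361)
350^57 ≡ 360 (mod 361)
350^114 ≡ 1 (mod 361) ✓
Thus |⟨350⟩| = ord(350) = 114.
Index = |(Z/361Z)^×| / |⟨350⟩| = 342 / 114 = 3.

3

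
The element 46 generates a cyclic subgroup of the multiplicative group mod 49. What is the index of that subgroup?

ord(46) | φ(49) = φ(7^2) = 7·(7−1) = 42 = 2 · 3 · 7.
Divisors of 42: 1, 2, 3, 6, 7, 14, 21, 42.
Test each divisor d:
46^1 ≡ 46 (mod 49)
46^2 ≡ 9 (mod 49)
46^3 ≡ 22 (mod 49)
46^6 ≡ 43 (mod 49)
46^7 ≡ 18 (mod 49)
46^14 ≡ 30 (mod 49)
46^21 ≡ 1 (mod 49) ✓
The order of 46 is 21, so the subgroup it generates has 21 elements.
[(Z/49Z)^× : ⟨46⟩] = 42/21 = 2.

2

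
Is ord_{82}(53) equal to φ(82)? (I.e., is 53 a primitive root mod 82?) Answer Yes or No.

φ(82) = φ(2)·φ(41) = 1·40 = 40 = 2^3 · 5.
Test 53^(40/q) mod 82 for each prime factor q of 40:
53^20 ≡ 81 (mod 82)  [q = 2: ≢ 1 ✓]
53^8 ≡ 59 (mod 82)  [q = 5: ≢ 1 ✓]
None equal 1, so ord_82(53) = 40: 53 is a primitive root.

Yes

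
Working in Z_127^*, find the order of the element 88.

63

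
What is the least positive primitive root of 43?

3

φ(43) = 43 − 1 = 42 = 2 · 3 · 7.
Test candidates g = 2, 3, … against the prime factors q ∈ {2, 3, 7} of φ(43): g is a generator iff g^(42/q) ≢ 1 for every such q.
g = 2: 2^21 ≡ 42; 2^14 ≡ 1 — hits 1, so not a primitive root.
g = 3: 3^21 ≡ 42; 3^14 ≡ 36; 3^6 ≡ 41 — none is 1, so 3 is a primitive root.
Hence the least primitive root of 43 is 3.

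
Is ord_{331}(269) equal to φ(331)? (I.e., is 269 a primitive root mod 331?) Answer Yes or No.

φ(331) = 331 − 1 = 330 = 2 · 3 · 5 · 11.
Test 269^(330/q) mod 331 for each prime factor q of 330:
269^165 ≡ 1 (mod 331)  [q = 2: ≡ 1 ✗]
269^110 ≡ 31 (mod 331)  [q = 3: ≢ 1 ✓]
269^66 ≡ 64 (mod 331)  [q = 5: ≢ 1 ✓]
269^30 ≡ 1 (mod 331)  [q = 11: ≡ 1 ✗]
269^165 ≡ 1 shows ord(269) | 165, strictly less than φ(331); not a primitive root.

No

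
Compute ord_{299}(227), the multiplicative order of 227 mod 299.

The order of 227 must divide φ(299) = φ(13·23) = (13−1)·(23−1) = 12·22 = 264 = 2^3 · 3 · 11.
Divisors of 264: 1, 2, 3, 4, 6, 8, 11, 12, 22, 24, 33, 44, 66, 88, 132, 264.
Compute 227^d (mod 299) for the divisors d until we hit 1:
227^1 ≡ 227 (mod 299)
227^2 ≡ 101 (mod 299)
227^3 ≡ 203 (mod 299)
227^4 ≡ 35 (mod 299)
227^6 ≡ 246 (mod 299)
227^8 ≡ 29 (mod 299)
227^11 ≡ 206 (mod 299)
227^12 ≡ 118 (mod 299)
227^22 ≡ 277 (mod 299)
227^24 ≡ 170 (mod 299)
227^33 ≡ 252 (mod 299)
227^44 ≡ 185 (mod 299)
227^66 ≡ 116 (mod 299)
227^88 ≡ 139 (mod 299)
227^132 ≡ 1 (mod 299) ✓
So ord_299(227) = 132.

132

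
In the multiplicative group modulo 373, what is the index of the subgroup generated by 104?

93

Since 104 ∈ (Z/373Z)^×, its order divides φ(373) = 373 − 1 = 372 = 2^2 · 3 · 31.
Divisors of 372: 1, 2, 3, 4, 6, 12, 31, 62, 93, 124, 186, 372.
Test each divisor d:
104^1 ≡ 104 (mod 373)
104^2 ≡ 372 (mod 373)
104^3 ≡ 269 (mod 373)
104^4 ≡ 1 (mod 373) ✓
Thus |⟨104⟩| = ord(104) = 4.
Index = |(Z/373Z)^×| / |⟨104⟩| = 372 / 4 = 93.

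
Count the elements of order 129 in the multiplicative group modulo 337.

0

φ(337) = 337 − 1 = 336 = 2^4 · 3 · 7.
In a cyclic group of order 336, there are φ(d) elements of order d for each divisor d of 336, and zero for non-divisors.
Here 336 is not a multiple of 129, so there are no elements of order 129.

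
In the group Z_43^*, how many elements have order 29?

φ(43) = 43 − 1 = 42 = 2 · 3 · 7.
(Z/43Z)^× is cyclic (|G| = 42); a cyclic group of order m has exactly φ(d) elements of each order d | m, and none otherwise.
29 does not divide 42, so no element of (Z/43Z)^× has order 29.

0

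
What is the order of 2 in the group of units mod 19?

ord(2) | φ(19) = 19 − 1 = 18 = 2 · 3^2.
Divisors of 18: 1, 2, 3, 6, 9, 18.
Check 2^d mod 19 for each divisor in increasing order:
2^1 ≡ 2
2^2 ≡ 4
2^3 ≡ 8
2^6 ≡ 7
2^9 ≡ 18
2^18 ≡ 1
So ord_19(2) = 18.

18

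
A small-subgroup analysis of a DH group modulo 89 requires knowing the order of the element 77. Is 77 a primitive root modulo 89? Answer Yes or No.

No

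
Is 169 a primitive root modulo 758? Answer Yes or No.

No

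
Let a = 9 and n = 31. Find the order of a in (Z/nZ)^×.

The order of 9 must divide φ(31) = 31 − 1 = 30 = 2 · 3 · 5.
Divisors of 30: 1, 2, 3, 5, 6, 10, 15, 30.
Check 9^d mod 31 for each divisor in increasing order:
9^1 ≡ 9
9^2 ≡ 19
9^3 ≡ 16
9^5 ≡ 25
9^6 ≡ 8
9^10 ≡ 5
9^15 ≡ 1
Therefore the multiplicative order of 9 modulo 31 is 15.

15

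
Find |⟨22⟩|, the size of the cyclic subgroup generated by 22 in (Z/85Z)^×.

16

The order of 22 must divide φ(85) = φ(5·17) = (5−1)·(17−1) = 4·16 = 64 = 2^6.
Divisors of 64: 1, 2, 4, 8, 16, 32, 64.
Compute 22^d (mod 85) for the divisors d until we hit 1:
22^1 ≡ 22
22^2 ≡ 59
22^4 ≡ 81
22^8 ≡ 16
22^16 ≡ 1
So ord_85(22) = 16.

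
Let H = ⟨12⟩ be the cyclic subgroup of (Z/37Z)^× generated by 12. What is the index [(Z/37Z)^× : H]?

4

ord(12) | φ(37) = 37 − 1 = 36 = 2^2 · 3^2.
Divisors of 36: 1, 2, 3, 4, 6, 9, 12, 18, 36.
Compute 12^d (mod 37) for the divisors d until we hit 1:
12^1 ≡ 12 (mod 37)
12^2 ≡ 33 (mod 37)
12^3 ≡ 26 (mod 37)
12^4 ≡ 16 (mod 37)
12^6 ≡ 10 (mod 37)
12^9 ≡ 1 (mod 37) ✓
The order of 12 is 9, so the subgroup it generates has 9 elements.
[(Z/37Z)^× : ⟨12⟩] = 36/9 = 4.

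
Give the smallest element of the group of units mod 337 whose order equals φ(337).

10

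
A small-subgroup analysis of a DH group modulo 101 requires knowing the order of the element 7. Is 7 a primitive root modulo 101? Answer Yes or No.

φ(101) = 101 − 1 = 100 = 2^2 · 5^2.
7 is a primitive root mod 101 iff 7^(φ(101)/q) ≢ 1 for every prime q | φ(101), i.e. q ∈ {2, 5}.
7^50 ≡ 100 (mod 101)  [q = 2: ≢ 1 ✓]
7^20 ≡ 84 (mod 101)  [q = 5: ≢ 1 ✓]
Every test exponent gives a nontrivial residue, hence 7 generates the full group.

Yes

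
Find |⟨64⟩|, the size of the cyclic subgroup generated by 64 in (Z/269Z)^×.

134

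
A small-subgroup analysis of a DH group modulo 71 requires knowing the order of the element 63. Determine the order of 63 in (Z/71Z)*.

70

Since 63 ∈ (Z/71Z)^×, its order divides φ(71) = 71 − 1 = 70 = 2 · 5 · 7.
Divisors of 70: 1, 2, 5, 7, 10, 14, 35, 70.
Evaluate successive powers at the divisors of 70:
63^1 ≡ 63 (mod 71)
63^2 ≡ 64 (mod 71)
63^5 ≡ 34 (mod 71)
63^7 ≡ 46 (mod 71)
63^10 ≡ 20 (mod 71)
63^14 ≡ 57 (mod 71)
63^35 ≡ 70 (mod 71)
63^70 ≡ 1 (mod 71) ✓
Hence ord(63) = 70.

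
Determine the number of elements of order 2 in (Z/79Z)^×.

φ(79) = 79 − 1 = 78 = 2 · 3 · 13.
Since (Z/79Z)^× is cyclic of order 78, the number of elements of order d is φ(d) when d | 78 and 0 otherwise.
2 | 78, and φ(2) = 2 − 1 = 1.

1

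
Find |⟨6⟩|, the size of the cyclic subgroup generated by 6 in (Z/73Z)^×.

Since 6 ∈ (Z/73Z)^×, its order divides φ(73) = 73 − 1 = 72 = 2^3 · 3^2.
Divisors of 72: 1, 2, 3, 4, 6, 8, 9, 12, 18, 24, 36, 72.
Check 6^d mod 73 for each divisor in increasing order:
6^1 ≡ 6 (mod 73)
6^2 ≡ 36 (mod 73)
6^3 ≡ 70 (mod 73)
6^4 ≡ 55 (mod 73)
6^6 ≡ 9 (mod 73)
6^8 ≡ 32 (mod 73)
6^9 ≡ 46 (mod 73)
6^12 ≡ 8 (mod 73)
6^18 ≡ 72 (mod 73)
6^24 ≡ 64 (mod 73)
6^36 ≡ 1 (mod 73) ✓
So ord_73(6) = 36.

36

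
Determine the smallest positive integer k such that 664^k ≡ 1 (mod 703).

36

Since 664 ∈ (Z/703Z)^×, its order divides φ(703) = φ(19·37) = (19−1)·(37−1) = 18·36 = 648 = 2^3 · 3^4.
Divisors of 648: 1, 2, 3, 4, 6, 8, 9, 12, 18, 24, 27, 36, 54, 72, 81, 108, 162, 216, 324, 648.
Compute 664^d (mod 703) for the divisors d until we hit 1:
664^1 ≡ 664 (mod 703)
664^2 ≡ 115 (mod 703)
664^3 ≡ 436 (mod 703)
664^4 ≡ 571 (mod 703)
664^6 ≡ 286 (mod 703)
664^8 ≡ 552 (mod 703)
664^9 ≡ 265 (mod 703)
664^12 ≡ 248 (mod 703)
664^18 ≡ 628 (mod 703)
664^24 ≡ 343 (mod 703)
664^27 ≡ 512 (mod 703)
664^36 ≡ 1 (mod 703) ✓
Therefore the multiplicative order of 664 modulo 703 is 36.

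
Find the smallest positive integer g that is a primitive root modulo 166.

φ(166) = φ(2)·φ(83) = 1·82 = 82 = 2 · 41.
g is a primitive root iff g^(82/q) ≢ 1 (mod 166) for each prime q ∈ {2, 41}.
g = 2: gcd(2, 166) = 2 > 1, not a unit — skip.
g = 3: 3^41 ≡ 1 — hits 1, so not a primitive root.
g = 4: gcd(4, 166) = 2 > 1, not a unit — skip.
g = 5: 5^41 ≡ 165; 5^2 ≡ 25 — none is 1, so 5 is a primitive root.
So 5 is the smallest generator of (Z/166Z)^×.

5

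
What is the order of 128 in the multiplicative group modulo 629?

Since 128 ∈ (Z/629Z)^×, its order divides φ(629) = φ(17·37) = (17−1)·(37−1) = 16·36 = 576 = 2^6 · 3^2.
Divisors of 576: 1, 2, 3, 4, 6, 8, 9, 12, 16, 18, 24, 32, 36, 48, 64, 72, 96, 144, 192, 288, 576.
Compute 128^d (mod 629) for the divisors d until we hit 1:
128^1 ≡ 128
128^2 ≡ 30
128^3 ≡ 66
128^4 ≡ 271
128^6 ≡ 582
128^8 ≡ 477
128^9 ≡ 43
128^12 ≡ 322
128^16 ≡ 460
128^18 ≡ 591
128^24 ≡ 528
128^32 ≡ 256
128^36 ≡ 186
128^48 ≡ 137
128^64 ≡ 120
128^72 ≡ 1
Therefore the multiplicative order of 128 modulo 629 is 72.

72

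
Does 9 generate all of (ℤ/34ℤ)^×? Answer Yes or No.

No

φ(34) = φ(2)·φ(17) = 1·16 = 16 = 2^4.
An element g generates (Z/34Z)^× iff g^(16/q) ≢ 1 (mod 34) for each prime q ∈ {2}.
9^8 ≡ 1 (mod 34)  [q = 2: ≡ 1 ✗]
The check at q = 2 fails, so 9 generates a proper subgroup.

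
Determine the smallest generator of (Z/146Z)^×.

5

φ(146) = φ(2)·φ(73) = 1·72 = 72 = 2^3 · 3^2.
g is a primitive root iff g^(72/q) ≢ 1 (mod 146) for each prime q ∈ {2, 3}.
g = 2: gcd(2, 146) = 2 > 1, not a unit — skip.
g = 3: 3^36 ≡ 1 — hits 1, so not a primitive root.
g = 4: gcd(4, 146) = 2 > 1, not a unit — skip.
g = 5: 5^36 ≡ 145; 5^24 ≡ 81 — none is 1, so 5 is a primitive root.
The smallest primitive root modulo 146 is 5.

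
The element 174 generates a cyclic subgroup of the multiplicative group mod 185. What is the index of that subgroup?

24

Since 174 ∈ (Z/185Z)^×, its order divides φ(185) = φ(5·37) = (5−1)·(37−1) = 4·36 = 144 = 2^4 · 3^2.
Divisors of 144: 1, 2, 3, 4, 6, 8, 9, 12, 16, 18, 24, 36, 48, 72, 144.
Evaluate successive powers at the divisors of 144:
174^1 ≡ 174
174^2 ≡ 121
174^3 ≡ 149
174^4 ≡ 26
174^6 ≡ 1
So ord_185(174) = 6, hence |⟨174⟩| = 6.
Index = |(Z/185Z)^×| / |⟨174⟩| = 144 / 6 = 24.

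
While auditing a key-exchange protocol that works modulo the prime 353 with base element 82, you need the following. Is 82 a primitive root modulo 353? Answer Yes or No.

No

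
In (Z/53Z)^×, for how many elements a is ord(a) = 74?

0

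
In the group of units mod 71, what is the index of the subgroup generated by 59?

1

ord(59) | φ(71) = 71 − 1 = 70 = 2 · 5 · 7.
Divisors of 70: 1, 2, 5, 7, 10, 14, 35, 70.
Check 59^d mod 71 for each divisor in increasing order:
59^1 ≡ 59 (mod 71)
59^2 ≡ 2 (mod 71)
59^5 ≡ 23 (mod 71)
59^7 ≡ 46 (mod 71)
59^10 ≡ 32 (mod 71)
59^14 ≡ 57 (mod 71)
59^35 ≡ 70 (mod 71)
59^70 ≡ 1 (mod 71) ✓
The order of 59 is 70, so the subgroup it generates has 70 elements.
Index = |(Z/71Z)^×| / |⟨59⟩| = 70 / 70 = 1.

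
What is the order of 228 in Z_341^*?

30

The order of 228 must divide φ(341) = φ(11·31) = (11−1)·(31−1) = 10·30 = 300 = 2^2 · 3 · 5^2.
Divisors of 300: 1, 2, 3, 4, 5, 6, 10, 12, 15, 20, 25, 30, 50, 60, 75, 100, 150, 300.
Check 228^d mod 341 for each divisor in increasing order:
228^1 ≡ 228
228^2 ≡ 152
228^3 ≡ 215
228^4 ≡ 257
228^5 ≡ 285
228^6 ≡ 190
228^10 ≡ 67
228^12 ≡ 295
228^15 ≡ 340
228^20 ≡ 56
228^25 ≡ 274
228^30 ≡ 1
Hence ord(228) = 30.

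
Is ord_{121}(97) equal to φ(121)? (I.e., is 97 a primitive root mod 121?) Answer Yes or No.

No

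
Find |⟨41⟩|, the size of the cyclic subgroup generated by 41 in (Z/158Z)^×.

26

ord(41) | φ(158) = φ(2)·φ(79) = 1·78 = 78 = 2 · 3 · 13.
Divisors of 78: 1, 2, 3, 6, 13, 26, 39, 78.
Check 41^d mod 158 for each divisor in increasing order:
41^1 ≡ 41 (mod 158)
41^2 ≡ 101 (mod 158)
41^3 ≡ 33 (mod 158)
41^6 ≡ 141 (mod 158)
41^13 ≡ 157 (mod 158)
41^26 ≡ 1 (mod 158) ✓
So ord_158(41) = 26.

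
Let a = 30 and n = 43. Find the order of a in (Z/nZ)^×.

ord(30) | φ(43) = 43 − 1 = 42 = 2 · 3 · 7.
Divisors of 42: 1, 2, 3, 6, 7, 14, 21, 42.
Evaluate successive powers at the divisors of 42:
30^1 ≡ 30 (mod 43)
30^2 ≡ 40 (mod 43)
30^3 ≡ 39 (mod 43)
30^6 ≡ 16 (mod 43)
30^7 ≡ 7 (mod 43)
30^14 ≡ 6 (mod 43)
30^21 ≡ 42 (mod 43)
30^42 ≡ 1 (mod 43) ✓
So ord_43(30) = 42.

42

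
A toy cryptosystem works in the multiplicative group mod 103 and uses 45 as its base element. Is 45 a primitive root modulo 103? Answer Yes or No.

φ(103) = 103 − 1 = 102 = 2 · 3 · 17.
Test 45^(102/q) mod 103 for each prime factor q of 102:
45^51 ≡ 102 (mod 103)  [q = 2: ≢ 1 ✓]
45^34 ≡ 56 (mod 103)  [q = 3: ≢ 1 ✓]
45^6 ≡ 76 (mod 103)  [q = 17: ≢ 1 ✓]
Every test exponent gives a nontrivial residue, hence 45 generates the full group.

Yes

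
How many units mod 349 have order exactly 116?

56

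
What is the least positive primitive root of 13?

φ(13) = 13 − 1 = 12 = 2^2 · 3.
g is a primitive root iff g^(12/q) ≢ 1 (mod 13) for each prime q ∈ {2, 3}.
g = 2: 2^6 ≡ 12; 2^4 ≡ 3 — none is 1, so 2 is a primitive root.
Hence the least primitive root of 13 is 2.

2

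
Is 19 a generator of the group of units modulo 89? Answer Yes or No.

Yes

φ(89) = 89 − 1 = 88 = 2^3 · 11.
An element g generates (Z/89Z)^× iff g^(88/q) ≢ 1 (mod 89) for each prime q ∈ {2, 11}.
19^44 ≡ 88 (mod 89)  [q = 2: ≢ 1 ✓]
19^8 ≡ 2 (mod 89)  [q = 11: ≢ 1 ✓]
None equal 1, so ord_89(19) = 88: 19 is a primitive root.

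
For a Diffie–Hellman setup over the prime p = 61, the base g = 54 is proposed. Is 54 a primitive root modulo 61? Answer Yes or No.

Yes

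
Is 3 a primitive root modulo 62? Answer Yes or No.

Yes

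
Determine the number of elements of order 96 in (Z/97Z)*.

φ(97) = 97 − 1 = 96 = 2^5 · 3.
Since (Z/97Z)^× is cyclic of order 96, the number of elements of order d is φ(d) when d | 96 and 0 otherwise.
96 = 2^5 · 3 divides 96, and φ(96) = 32.

32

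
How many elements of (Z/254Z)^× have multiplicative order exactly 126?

φ(254) = φ(2)·φ(127) = 1·126 = 126 = 2 · 3^2 · 7.
(Z/254Z)^× is cyclic (|G| = 126); a cyclic group of order m has exactly φ(d) elements of each order d | m, and none otherwise.
126 = 2 · 3^2 · 7 divides 126, and φ(126) = 36.

36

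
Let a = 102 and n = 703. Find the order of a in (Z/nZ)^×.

18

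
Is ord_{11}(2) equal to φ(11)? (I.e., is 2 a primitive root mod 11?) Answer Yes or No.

Yes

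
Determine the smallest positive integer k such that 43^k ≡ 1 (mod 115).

44

Since 43 ∈ (Z/115Z)^×, its order divides φ(115) = φ(5·23) = (5−1)·(23−1) = 4·22 = 88 = 2^3 · 11.
Divisors of 88: 1, 2, 4, 8, 11, 22, 44, 88.
Test each divisor d:
43^1 ≡ 43 (mod 115)
43^2 ≡ 9 (mod 115)
43^4 ≡ 81 (mod 115)
43^8 ≡ 6 (mod 115)
43^11 ≡ 22 (mod 115)
43^22 ≡ 24 (mod 115)
43^44 ≡ 1 (mod 115) ✓
The smallest such exponent is 44, so the order of 43 is 44.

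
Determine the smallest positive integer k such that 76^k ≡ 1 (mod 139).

ord(76) | φ(139) = 139 − 1 = 138 = 2 · 3 · 23.
Divisors of 138: 1, 2, 3, 6, 23, 46, 69, 138.
Test each divisor d:
76^1 ≡ 76 (mod 139)
76^2 ≡ 77 (mod 139)
76^3 ≡ 14 (mod 139)
76^6 ≡ 57 (mod 139)
76^23 ≡ 138 (mod 139)
76^46 ≡ 1 (mod 139) ✓
Therefore the multiplicative order of 76 modulo 139 is 46.

46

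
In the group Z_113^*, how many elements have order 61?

0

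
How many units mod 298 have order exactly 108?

φ(298) = φ(2)·φ(149) = 1·148 = 148 = 2^2 · 37.
Since (Z/298Z)^× is cyclic of order 148, the number of elements of order d is φ(d) when d | 148 and 0 otherwise.
108 does not divide 148, so no element of (Z/298Z)^× has order 108.

0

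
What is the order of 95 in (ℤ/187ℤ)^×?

80

By Lagrange's theorem, ord_187(95) divides φ(187) = φ(11·17) = (11−1)·(17−1) = 10·16 = 160 = 2^5 · 5.
Divisors of 160: 1, 2, 4, 5, 8, 10, 16, 20, 32, 40, 80, 160.
Evaluate successive powers at the divisors of 160:
95^1 ≡ 95 (mod 187)
95^2 ≡ 49 (mod 187)
95^4 ≡ 157 (mod 187)
95^5 ≡ 142 (mod 187)
95^8 ≡ 152 (mod 187)
95^10 ≡ 155 (mod 187)
95^16 ≡ 103 (mod 187)
95^20 ≡ 89 (mod 187)
95^32 ≡ 137 (mod 187)
95^40 ≡ 67 (mod 187)
95^80 ≡ 1 (mod 187) ✓
So ord_187(95) = 80.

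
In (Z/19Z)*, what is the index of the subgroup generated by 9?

2

By Lagrange's theorem, ord_19(9) divides φ(19) = 19 − 1 = 18 = 2 · 3^2.
Divisors of 18: 1, 2, 3, 6, 9, 18.
Evaluate successive powers at the divisors of 18:
9^1 ≡ 9 (mod 19)
9^2 ≡ 5 (mod 19)
9^3 ≡ 7 (mod 19)
9^6 ≡ 11 (mod 19)
9^9 ≡ 1 (mod 19) ✓
Thus |⟨9⟩| = ord(9) = 9.
[(Z/19Z)^× : ⟨9⟩] = 18/9 = 2.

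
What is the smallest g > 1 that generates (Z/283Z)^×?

φ(283) = 283 − 1 = 282 = 2 · 3 · 47.
g is a primitive root iff g^(282/q) ≢ 1 (mod 283) for each prime q ∈ {2, 3, 47}.
g = 2: 2^141 ≡ 282; 2^94 ≡ 1 — hits 1, so not a primitive root.
g = 3: 3^141 ≡ 282; 3^94 ≡ 238; 3^6 ≡ 163 — none is 1, so 3 is a primitive root.
So 3 is the smallest generator of (Z/283Z)^×.

3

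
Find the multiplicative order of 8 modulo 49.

7

By Lagrange's theorem, ord_49(8) divides φ(49) = φ(7^2) = 7·(7−1) = 42 = 2 · 3 · 7.
Divisors of 42: 1, 2, 3, 6, 7, 14, 21, 42.
Test each divisor d:
8^1 ≡ 8 (mod 49)
8^2 ≡ 15 (mod 49)
8^3 ≡ 22 (mod 49)
8^6 ≡ 43 (mod 49)
8^7 ≡ 1 (mod 49) ✓
The smallest such exponent is 7, so the order of 8 is 7.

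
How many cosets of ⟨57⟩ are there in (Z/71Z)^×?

Since 57 ∈ (Z/71Z)^×, its order divides φ(71) = 71 − 1 = 70 = 2 · 5 · 7.
Divisors of 70: 1, 2, 5, 7, 10, 14, 35, 70.
Compute 57^d (mod 71) for the divisors d until we hit 1:
57^1 ≡ 57
57^2 ≡ 54
57^5 ≡ 1
Thus |⟨57⟩| = ord(57) = 5.
[(Z/71Z)^× : ⟨57⟩] = 70/5 = 14.

14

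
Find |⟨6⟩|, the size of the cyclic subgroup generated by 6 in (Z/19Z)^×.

9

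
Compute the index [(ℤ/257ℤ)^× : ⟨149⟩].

1

The order of 149 must divide φ(257) = 257 − 1 = 256 = 2^8.
Divisors of 256: 1, 2, 4, 8, 16, 32, 64, 128, 256.
Compute 149^d (mod 257) for the divisors d until we hit 1:
149^1 ≡ 149 (mod 257)
149^2 ≡ 99 (mod 257)
149^4 ≡ 35 (mod 257)
149^8 ≡ 197 (mod 257)
149^16 ≡ 2 (mod 257)
149^32 ≡ 4 (mod 257)
149^64 ≡ 16 (mod 257)
149^128 ≡ 256 (mod 257)
149^256 ≡ 1 (mod 257) ✓
Thus |⟨149⟩| = ord(149) = 256.
[(Z/257Z)^× : ⟨149⟩] = 256/256 = 1.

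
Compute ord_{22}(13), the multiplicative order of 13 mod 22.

10

By Lagrange's theorem, ord_22(13) divides φ(22) = φ(2)·φ(11) = 1·10 = 10 = 2 · 5.
Divisors of 10: 1, 2, 5, 10.
Compute 13^d (mod 22) for the divisors d until we hit 1:
13^1 ≡ 13 (mod 22)
13^2 ≡ 15 (mod 22)
13^5 ≡ 21 (mod 22)
13^10 ≡ 1 (mod 22) ✓
The smallest such exponent is 10, so the order of 13 is 10.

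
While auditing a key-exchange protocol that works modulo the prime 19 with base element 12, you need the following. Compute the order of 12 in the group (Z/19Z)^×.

6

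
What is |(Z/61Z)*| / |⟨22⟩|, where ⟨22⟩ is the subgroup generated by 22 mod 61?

4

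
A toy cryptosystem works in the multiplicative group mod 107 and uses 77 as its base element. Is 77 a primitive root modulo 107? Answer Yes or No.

Yes

φ(107) = 107 − 1 = 106 = 2 · 53.
An element g generates (Z/107Z)^× iff g^(106/q) ≢ 1 (mod 107) for each prime q ∈ {2, 53}.
77^53 ≡ 106 (mod 107)  [q = 2: ≢ 1 ✓]
77^2 ≡ 44 (mod 107)  [q = 53: ≢ 1 ✓]
None equal 1, so ord_107(77) = 106: 77 is a primitive root.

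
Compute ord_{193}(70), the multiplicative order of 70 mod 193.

192

By Lagrange's theorem, ord_193(70) divides φ(193) = 193 − 1 = 192 = 2^6 · 3.
Divisors of 192: 1, 2, 3, 4, 6, 8, 12, 16, 24, 32, 48, 64, 96, 192.
Compute 70^d (mod 193) for the divisors d until we hit 1:
70^1 ≡ 70 (mod 193)
70^2 ≡ 75 (mod 193)
70^3 ≡ 39 (mod 193)
70^4 ≡ 28 (mod 193)
70^6 ≡ 170 (mod 193)
70^8 ≡ 12 (mod 193)
70^12 ≡ 143 (mod 193)
70^16 ≡ 144 (mod 193)
70^24 ≡ 184 (mod 193)
70^32 ≡ 85 (mod 193)
70^48 ≡ 81 (mod 193)
70^64 ≡ 84 (mod 193)
70^96 ≡ 192 (mod 193)
70^192 ≡ 1 (mod 193) ✓
Hence ord(70) = 192.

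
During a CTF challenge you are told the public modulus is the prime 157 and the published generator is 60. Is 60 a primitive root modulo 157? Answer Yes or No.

Yes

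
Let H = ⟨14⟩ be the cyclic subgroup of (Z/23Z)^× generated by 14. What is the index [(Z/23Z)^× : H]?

1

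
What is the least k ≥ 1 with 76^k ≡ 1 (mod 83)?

The order of 76 must divide φ(83) = 83 − 1 = 82 = 2 · 41.
Divisors of 82: 1, 2, 41, 82.
Test each divisor d:
76^1 ≡ 76
76^2 ≡ 49
76^41 ≡ 82
76^82 ≡ 1
Therefore the multiplicative order of 76 modulo 83 is 82.

82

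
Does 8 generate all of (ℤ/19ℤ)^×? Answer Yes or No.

φ(19) = 19 − 1 = 18 = 2 · 3^2.
It suffices to check that the order of 8 is not a proper divisor of 18: compute 8^(18/q) for q ∈ {2, 3}.
8^9 ≡ 18 (mod 19)  [q = 2: ≢ 1 ✓]
8^6 ≡ 1 (mod 19)  [q = 3: ≡ 1 ✗]
Since 8^6 ≡ 1, the order of 8 divides 6 < 18, so 8 is not a primitive root.

No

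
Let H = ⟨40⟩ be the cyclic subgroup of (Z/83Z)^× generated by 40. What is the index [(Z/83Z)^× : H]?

2

The order of 40 must divide φ(83) = 83 − 1 = 82 = 2 · 41.
Divisors of 82: 1, 2, 41, 82.
Evaluate successive powers at the divisors of 82:
40^1 ≡ 40 (mod 83)
40^2 ≡ 23 (mod 83)
40^41 ≡ 1 (mod 83) ✓
The order of 40 is 41, so the subgroup it generates has 41 elements.
Index = |(Z/83Z)^×| / |⟨40⟩| = 82 / 41 = 2.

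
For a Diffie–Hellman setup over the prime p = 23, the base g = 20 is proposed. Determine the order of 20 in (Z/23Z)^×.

ord(20) | φ(23) = 23 − 1 = 22 = 2 · 11.
Divisors of 22: 1, 2, 11, 22.
Compute 20^d (mod 23) for the divisors d until we hit 1:
20^1 ≡ 20 (mod 23)
20^2 ≡ 9 (mod 23)
20^11 ≡ 22 (mod 23)
20^22 ≡ 1 (mod 23) ✓
Therefore the multiplicative order of 20 modulo 23 is 22.

22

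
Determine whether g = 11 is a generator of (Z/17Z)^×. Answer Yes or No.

φ(17) = 17 − 1 = 16 = 2^4.
An element g generates (Z/17Z)^× iff g^(16/q) ≢ 1 (mod 17) for each prime q ∈ {2}.
11^8 ≡ 16 (mod 17)  [q = 2: ≢ 1 ✓]
Every test exponent gives a nontrivial residue, hence 11 generates the full group.

Yes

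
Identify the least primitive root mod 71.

7

φ(71) = 71 − 1 = 70 = 2 · 5 · 7.
g is a primitive root iff g^(70/q) ≢ 1 (mod 71) for each prime q ∈ {2, 5, 7}.
g = 2: 2^35 ≡ 1 — hits 1, so not a primitive root.
g = 3: 3^35 ≡ 1 — hits 1, so not a primitive root.
g = 4: 4^35 ≡ 1 — hits 1, so not a primitive root.
g = 5: 5^35 ≡ 1 — hits 1, so not a primitive root.
g = 6: 6^35 ≡ 1 — hits 1, so not a primitive root.
g = 7: 7^35 ≡ 70; 7^14 ≡ 54; 7^10 ≡ 45 — none is 1, so 7 is a primitive root.
Hence the least primitive root of 71 is 7.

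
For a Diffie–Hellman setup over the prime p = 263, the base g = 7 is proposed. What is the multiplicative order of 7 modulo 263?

262

ord(7) | φ(263) = 263 − 1 = 262 = 2 · 131.
Divisors of 262: 1, 2, 131, 262.
Check 7^d mod 263 for each divisor in increasing order:
7^1 ≡ 7 (mod 263)
7^2 ≡ 49 (mod 263)
7^131 ≡ 262 (mod 263)
7^262 ≡ 1 (mod 263) ✓
Hence ord(7) = 262.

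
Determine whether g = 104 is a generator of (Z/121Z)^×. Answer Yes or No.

No

φ(121) = φ(11^2) = 11·(11−1) = 110 = 2 · 5 · 11.
104 is a primitive root mod 121 iff 104^(φ(121)/q) ≢ 1 for every prime q | φ(121), i.e. q ∈ {2, 5, 11}.
104^55 ≡ 1 (mod 121)  [q = 2: ≡ 1 ✗]
104^22 ≡ 3 (mod 121)  [q = 5: ≢ 1 ✓]
104^10 ≡ 34 (mod 121)  [q = 11: ≢ 1 ✓]
104^55 ≡ 1 shows ord(104) | 55, strictly less than φ(121); not a primitive root.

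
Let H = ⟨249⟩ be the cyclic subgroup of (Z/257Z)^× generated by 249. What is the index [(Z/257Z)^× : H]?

16

The order of 249 must divide φ(257) = 257 − 1 = 256 = 2^8.
Divisors of 256: 1, 2, 4, 8, 16, 32, 64, 128, 256.
Compute 249^d (mod 257) for the divisors d until we hit 1:
249^1 ≡ 249
249^2 ≡ 64
249^4 ≡ 241
249^8 ≡ 256
249^16 ≡ 1
Thus |⟨249⟩| = ord(249) = 16.
Index = |(Z/257Z)^×| / |⟨249⟩| = 256 / 16 = 16.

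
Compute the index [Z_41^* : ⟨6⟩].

By Lagrange's theorem, ord_41(6) divides φ(41) = 41 − 1 = 40 = 2^3 · 5.
Divisors of 40: 1, 2, 4, 5, 8, 10, 20, 40.
Check 6^d mod 41 for each divisor in increasing order:
6^1 ≡ 6
6^2 ≡ 36
6^4 ≡ 25
6^5 ≡ 27
6^8 ≡ 10
6^10 ≡ 32
6^20 ≡ 40
6^40 ≡ 1
The order of 6 is 40, so the subgroup it generates has 40 elements.
Index = |(Z/41Z)^×| / |⟨6⟩| = 40 / 40 = 1.

1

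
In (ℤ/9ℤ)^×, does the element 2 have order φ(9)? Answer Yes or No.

φ(9) = φ(3^2) = 3·(3−1) = 6 = 2 · 3.
2 is a primitive root mod 9 iff 2^(φ(9)/q) ≢ 1 for every prime q | φ(9), i.e. q ∈ {2, 3}.
2^3 ≡ 8 (mod 9)  [q = 2: ≢ 1 ✓]
2^2 ≡ 4 (mod 9)  [q = 3: ≢ 1 ✓]
Every test exponent gives a nontrivial residue, hence 2 generates the full group.

Yes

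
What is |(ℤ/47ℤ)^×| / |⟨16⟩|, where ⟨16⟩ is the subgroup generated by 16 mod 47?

2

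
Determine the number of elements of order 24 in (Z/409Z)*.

8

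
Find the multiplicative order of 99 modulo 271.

Since 99 ∈ (Z/271Z)^×, its order divides φ(271) = 271 − 1 = 270 = 2 · 3^3 · 5.
Divisors of 270: 1, 2, 3, 5, 6, 9, 10, 15, 18, 27, 30, 45, 54, 90, 135, 270.
Test each divisor d:
99^1 ≡ 99 (mod 271)
99^2 ≡ 45 (mod 271)
99^3 ≡ 119 (mod 271)
99^5 ≡ 206 (mod 271)
99^6 ≡ 69 (mod 271)
99^9 ≡ 81 (mod 271)
99^10 ≡ 160 (mod 271)
99^15 ≡ 169 (mod 271)
99^18 ≡ 57 (mod 271)
99^27 ≡ 10 (mod 271)
99^30 ≡ 106 (mod 271)
99^45 ≡ 28 (mod 271)
99^54 ≡ 100 (mod 271)
99^90 ≡ 242 (mod 271)
99^135 ≡ 1 (mod 271) ✓
Therefore the multiplicative order of 99 modulo 271 is 135.

135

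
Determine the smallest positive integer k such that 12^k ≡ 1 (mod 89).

Since 12 ∈ (Z/89Z)^×, its order divides φ(89) = 89 − 1 = 88 = 2^3 · 11.
Divisors of 88: 1, 2, 4, 8, 11, 22, 44, 88.
Evaluate successive powers at the divisors of 88:
12^1 ≡ 12 (mod 89)
12^2 ≡ 55 (mod 89)
12^4 ≡ 88 (mod 89)
12^8 ≡ 1 (mod 89) ✓
Hence ord(12) = 8.

8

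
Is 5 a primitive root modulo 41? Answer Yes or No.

No

φ(41) = 41 − 1 = 40 = 2^3 · 5.
Test 5^(40/q) mod 41 for each prime factor q of 40:
5^20 ≡ 1 (mod 41)  [q = 2: ≡ 1 ✗]
5^8 ≡ 18 (mod 41)  [q = 5: ≢ 1 ✓]
The check at q = 2 fails, so 5 generates a proper subgroup.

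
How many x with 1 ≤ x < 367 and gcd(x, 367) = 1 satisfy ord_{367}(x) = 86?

φ(367) = 367 − 1 = 366 = 2 · 3 · 61.
Since (Z/367Z)^× is cyclic of order 366, the number of elements of order d is φ(d) when d | 366 and 0 otherwise.
Since 86 ∤ 366, the count is 0.

0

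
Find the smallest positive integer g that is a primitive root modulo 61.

2

φ(61) = 61 − 1 = 60 = 2^2 · 3 · 5.
g is a primitive root iff g^(60/q) ≢ 1 (mod 61) for each prime q ∈ {2, 3, 5}.
g = 2: 2^30 ≡ 60; 2^20 ≡ 47; 2^12 ≡ 9 — none is 1, so 2 is a primitive root.
Hence the least primitive root of 61 is 2.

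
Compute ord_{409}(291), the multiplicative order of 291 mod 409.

408

The order of 291 must divide φ(409) = 409 − 1 = 408 = 2^3 · 3 · 17.
Divisors of 408: 1, 2, 3, 4, 6, 8, 12, 17, 24, 34, 51, 68, 102, 136, 204, 408.
Evaluate successive powers at the divisors of 408:
291^1 ≡ 291 (mod 409)
291^2 ≡ 18 (mod 409)
291^3 ≡ 330 (mod 409)
291^4 ≡ 324 (mod 409)
291^6 ≡ 106 (mod 409)
291^8 ≡ 272 (mod 409)
291^12 ≡ 193 (mod 409)
291^17 ≡ 402 (mod 409)
291^24 ≡ 30 (mod 409)
291^34 ≡ 49 (mod 409)
291^51 ≡ 66 (mod 409)
291^68 ≡ 356 (mod 409)
291^102 ≡ 266 (mod 409)
291^136 ≡ 355 (mod 409)
291^204 ≡ 408 (mod 409)
291^408 ≡ 1 (mod 409) ✓
The smallest such exponent is 408, so the order of 291 is 408.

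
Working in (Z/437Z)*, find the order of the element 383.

ord(383) | φ(437) = φ(19·23) = (19−1)·(23−1) = 18·22 = 396 = 2^2 · 3^2 · 11.
Divisors of 396: 1, 2, 3, 4, 6, 9, 11, 12, 18, 22, 33, 36, 44, 66, 99, 132, 198, 396.
Evaluate successive powers at the divisors of 396:
383^1 ≡ 383 (mod 437)
383^2 ≡ 294 (mod 437)
383^3 ≡ 293 (mod 437)
383^4 ≡ 347 (mod 437)
383^6 ≡ 197 (mod 437)
383^9 ≡ 37 (mod 437)
383^11 ≡ 390 (mod 437)
383^12 ≡ 353 (mod 437)
383^18 ≡ 58 (mod 437)
383^22 ≡ 24 (mod 437)
383^33 ≡ 183 (mod 437)
383^36 ≡ 305 (mod 437)
383^44 ≡ 139 (mod 437)
383^66 ≡ 277 (mod 437)
383^99 ≡ 436 (mod 437)
383^132 ≡ 254 (mod 437)
383^198 ≡ 1 (mod 437) ✓
Therefore the multiplicative order of 383 modulo 437 is 198.

198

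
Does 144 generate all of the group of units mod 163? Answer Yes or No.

φ(163) = 163 − 1 = 162 = 2 · 3^4.
Test 144^(162/q) mod 163 for each prime factor q of 162:
144^81 ≡ 1 (mod 163)  [q = 2: ≡ 1 ✗]
144^54 ≡ 58 (mod 163)  [q = 3: ≢ 1 ✓]
144^81 ≡ 1 shows ord(144) | 81, strictly less than φ(163); not a primitive root.

No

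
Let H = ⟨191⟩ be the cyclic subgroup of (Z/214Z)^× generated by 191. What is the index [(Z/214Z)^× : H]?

The order of 191 must divide φ(214) = φ(2)·φ(107) = 1·106 = 106 = 2 · 53.
Divisors of 106: 1, 2, 53, 106.
Evaluate successive powers at the divisors of 106:
191^1 ≡ 191 (mod 214)
191^2 ≡ 101 (mod 214)
191^53 ≡ 213 (mod 214)
191^106 ≡ 1 (mod 214) ✓
So ord_214(191) = 106, hence |⟨191⟩| = 106.
[(Z/214Z)^× : ⟨191⟩] = 106/106 = 1.

1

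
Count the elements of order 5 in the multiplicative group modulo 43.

0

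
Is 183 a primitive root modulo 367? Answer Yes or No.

φ(367) = 367 − 1 = 366 = 2 · 3 · 61.
An element g generates (Z/367Z)^× iff g^(366/q) ≢ 1 (mod 367) for each prime q ∈ {2, 3, 61}.
183^183 ≡ 366 (mod 367)  [q = 2: ≢ 1 ✓]
183^122 ≡ 83 (mod 367)  [q = 3: ≢ 1 ✓]
183^6 ≡ 281 (mod 367)  [q = 61: ≢ 1 ✓]
All checks pass, so 183 has order 366 and is a primitive root modulo 367.

Yes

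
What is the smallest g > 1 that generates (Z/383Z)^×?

5

φ(383) = 383 − 1 = 382 = 2 · 191.
g is a primitive root iff g^(382/q) ≢ 1 (mod 383) for each prime q ∈ {2, 191}.
g = 2: 2^191 ≡ 1 — hits 1, so not a primitive root.
g = 3: 3^191 ≡ 1 — hits 1, so not a primitive root.
g = 4: 4^191 ≡ 1 — hits 1, so not a primitive root.
g = 5: 5^191 ≡ 382; 5^2 ≡ 25 — none is 1, so 5 is a primitive root.
The smallest primitive root modulo 383 is 5.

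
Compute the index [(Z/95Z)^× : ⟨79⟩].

ord(79) | φ(95) = φ(5·19) = (5−1)·(19−1) = 4·18 = 72 = 2^3 · 3^2.
Divisors of 72: 1, 2, 3, 4, 6, 8, 9, 12, 18, 24, 36, 72.
Evaluate successive powers at the divisors of 72:
79^1 ≡ 79 (mod 95)
79^2 ≡ 66 (mod 95)
79^3 ≡ 84 (mod 95)
79^4 ≡ 81 (mod 95)
79^6 ≡ 26 (mod 95)
79^8 ≡ 6 (mod 95)
79^9 ≡ 94 (mod 95)
79^12 ≡ 11 (mod 95)
79^18 ≡ 1 (mod 95) ✓
The order of 79 is 18, so the subgroup it generates has 18 elements.
The index is φ(95) / ord(79) = 72 / 18 = 4.

4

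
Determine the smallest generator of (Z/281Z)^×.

3

φ(281) = 281 − 1 = 280 = 2^3 · 5 · 7.
g is a primitive root iff g^(280/q) ≢ 1 (mod 281) for each prime q ∈ {2, 5, 7}.
g = 2: 2^140 ≡ 1 — hits 1, so not a primitive root.
g = 3: 3^140 ≡ 280; 3^56 ≡ 86; 3^40 ≡ 249 — none is 1, so 3 is a primitive root.
So 3 is the smallest generator of (Z/281Z)^×.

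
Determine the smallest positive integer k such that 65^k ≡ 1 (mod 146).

6

The order of 65 must divide φ(146) = φ(2)·φ(73) = 1·72 = 72 = 2^3 · 3^2.
Divisors of 72: 1, 2, 3, 4, 6, 8, 9, 12, 18, 24, 36, 72.
Check 65^d mod 146 for each divisor in increasing order:
65^1 ≡ 65
65^2 ≡ 137
65^3 ≡ 145
65^4 ≡ 81
65^6 ≡ 1
The smallest such exponent is 6, so the order of 65 is 6.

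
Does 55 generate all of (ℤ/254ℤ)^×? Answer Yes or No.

Yes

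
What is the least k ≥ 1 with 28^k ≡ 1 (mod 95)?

The order of 28 must divide φ(95) = φ(5·19) = (5−1)·(19−1) = 4·18 = 72 = 2^3 · 3^2.
Divisors of 72: 1, 2, 3, 4, 6, 8, 9, 12, 18, 24, 36, 72.
Compute 28^d (mod 95) for the divisors d until we hit 1:
28^1 ≡ 28
28^2 ≡ 24
28^3 ≡ 7
28^4 ≡ 6
28^6 ≡ 49
28^8 ≡ 36
28^9 ≡ 58
28^12 ≡ 26
28^18 ≡ 39
28^24 ≡ 11
28^36 ≡ 1
The smallest such exponent is 36, so the order of 28 is 36.

36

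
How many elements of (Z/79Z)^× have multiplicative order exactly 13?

12

φ(79) = 79 − 1 = 78 = 2 · 3 · 13.
(Z/79Z)^× is cyclic (|G| = 78); a cyclic group of order m has exactly φ(d) elements of each order d | m, and none otherwise.
13 | 78, and φ(13) = 13 − 1 = 12.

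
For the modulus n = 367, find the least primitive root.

6

φ(367) = 367 − 1 = 366 = 2 · 3 · 61.
g is a primitive root iff g^(366/q) ≢ 1 (mod 367) for each prime q ∈ {2, 3, 61}.
g = 2: 2^183 ≡ 1 — hits 1, so not a primitive root.
g = 3: 3^183 ≡ 366; 3^122 ≡ 1 — hits 1, so not a primitive root.
g = 4: 4^183 ≡ 1 — hits 1, so not a primitive root.
g = 5: 5^183 ≡ 366; 5^122 ≡ 1 — hits 1, so not a primitive root.
g = 6: 6^183 ≡ 366; 6^122 ≡ 283; 6^6 ≡ 47 — none is 1, so 6 is a primitive root.
Hence the least primitive root of 367 is 6.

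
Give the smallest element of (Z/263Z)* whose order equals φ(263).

φ(263) = 263 − 1 = 262 = 2 · 131.
Test candidates g = 2, 3, … against the prime factors q ∈ {2, 131} of φ(263): g is a generator iff g^(262/q) ≢ 1 for every such q.
g = 2: 2^131 ≡ 1 — hits 1, so not a primitive root.
g = 3: 3^131 ≡ 1 — hits 1, so not a primitive root.
g = 4: 4^131 ≡ 1 — hits 1, so not a primitive root.
g = 5: 5^131 ≡ 262; 5^2 ≡ 25 — none is 1, so 5 is a primitive root.
The smallest primitive root modulo 263 is 5.

5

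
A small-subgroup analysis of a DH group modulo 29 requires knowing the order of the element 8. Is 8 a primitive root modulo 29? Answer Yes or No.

Yes

φ(29) = 29 − 1 = 28 = 2^2 · 7.
It suffices to check that the order of 8 is not a proper divisor of 28: compute 8^(28/q) for q ∈ {2, 7}.
8^14 ≡ 28 (mod 29)  [q = 2: ≢ 1 ✓]
8^4 ≡ 7 (mod 29)  [q = 7: ≢ 1 ✓]
None equal 1, so ord_29(8) = 28: 8 is a primitive root.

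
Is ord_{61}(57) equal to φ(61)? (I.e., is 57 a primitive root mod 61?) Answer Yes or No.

φ(61) = 61 − 1 = 60 = 2^2 · 3 · 5.
It suffices to check that the order of 57 is not a proper divisor of 60: compute 57^(60/q) for q ∈ {2, 3, 5}.
57^30 ≡ 1 (mod 61)  [q = 2: ≡ 1 ✗]
57^20 ≡ 13 (mod 61)  [q = 3: ≢ 1 ✓]
57^12 ≡ 20 (mod 61)  [q = 5: ≢ 1 ✓]
Since 57^30 ≡ 1, the order of 57 divides 30 < 60, so 57 is not a primitive root.

No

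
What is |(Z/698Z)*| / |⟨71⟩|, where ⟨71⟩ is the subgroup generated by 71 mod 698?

ord(71) | φ(698) = φ(2)·φ(349) = 1·348 = 348 = 2^2 · 3 · 29.
Divisors of 348: 1, 2, 3, 4, 6, 12, 29, 58, 87, 116, 174, 348.
Test each divisor d:
71^1 ≡ 71 (mod 698)
71^2 ≡ 155 (mod 698)
71^3 ≡ 535 (mod 698)
71^4 ≡ 293 (mod 698)
71^6 ≡ 45 (mod 698)
71^12 ≡ 629 (mod 698)
71^29 ≡ 373 (mod 698)
71^58 ≡ 227 (mod 698)
71^87 ≡ 213 (mod 698)
71^116 ≡ 575 (mod 698)
71^174 ≡ 697 (mod 698)
71^348 ≡ 1 (mod 698) ✓
So ord_698(71) = 348, hence |⟨71⟩| = 348.
[(Z/698Z)^× : ⟨71⟩] = 348/348 = 1.

1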